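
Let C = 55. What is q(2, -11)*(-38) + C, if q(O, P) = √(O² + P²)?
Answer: 55 - 190*√5 ≈ -369.85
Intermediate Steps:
q(2, -11)*(-38) + C = √(2² + (-11)²)*(-38) + 55 = √(4 + 121)*(-38) + 55 = √125*(-38) + 55 = (5*√5)*(-38) + 55 = -190*√5 + 55 = 55 - 190*√5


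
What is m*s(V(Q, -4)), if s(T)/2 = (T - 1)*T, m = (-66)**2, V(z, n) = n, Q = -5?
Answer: 174240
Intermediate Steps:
m = 4356
s(T) = 2*T*(-1 + T) (s(T) = 2*((T - 1)*T) = 2*((-1 + T)*T) = 2*(T*(-1 + T)) = 2*T*(-1 + T))
m*s(V(Q, -4)) = 4356*(2*(-4)*(-1 - 4)) = 4356*(2*(-4)*(-5)) = 4356*40 = 174240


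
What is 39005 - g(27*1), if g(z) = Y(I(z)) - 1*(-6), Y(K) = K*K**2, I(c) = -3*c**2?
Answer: 10460392202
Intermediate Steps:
Y(K) = K**3
g(z) = 6 - 27*z**6 (g(z) = (-3*z**2)**3 - 1*(-6) = -27*z**6 + 6 = 6 - 27*z**6)
39005 - g(27*1) = 39005 - (6 - 27*(27*1)**6) = 39005 - (6 - 27*27**6) = 39005 - (6 - 27*387420489) = 39005 - (6 - 10460353203) = 39005 - 1*(-10460353197) = 39005 + 10460353197 = 10460392202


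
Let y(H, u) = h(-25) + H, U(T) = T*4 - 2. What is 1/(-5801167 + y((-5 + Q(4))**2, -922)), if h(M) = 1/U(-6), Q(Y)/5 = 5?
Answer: -26/150819943 ≈ -1.7239e-7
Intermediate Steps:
Q(Y) = 25 (Q(Y) = 5*5 = 25)
U(T) = -2 + 4*T (U(T) = 4*T - 2 = -2 + 4*T)
h(M) = -1/26 (h(M) = 1/(-2 + 4*(-6)) = 1/(-2 - 24) = 1/(-26) = -1/26)
y(H, u) = -1/26 + H
1/(-5801167 + y((-5 + Q(4))**2, -922)) = 1/(-5801167 + (-1/26 + (-5 + 25)**2)) = 1/(-5801167 + (-1/26 + 20**2)) = 1/(-5801167 + (-1/26 + 400)) = 1/(-5801167 + 10399/26) = 1/(-150819943/26) = -26/150819943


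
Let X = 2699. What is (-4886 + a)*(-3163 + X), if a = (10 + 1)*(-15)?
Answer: 2343664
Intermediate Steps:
a = -165 (a = 11*(-15) = -165)
(-4886 + a)*(-3163 + X) = (-4886 - 165)*(-3163 + 2699) = -5051*(-464) = 2343664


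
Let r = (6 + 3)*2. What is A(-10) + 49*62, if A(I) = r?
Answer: 3056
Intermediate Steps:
r = 18 (r = 9*2 = 18)
A(I) = 18
A(-10) + 49*62 = 18 + 49*62 = 18 + 3038 = 3056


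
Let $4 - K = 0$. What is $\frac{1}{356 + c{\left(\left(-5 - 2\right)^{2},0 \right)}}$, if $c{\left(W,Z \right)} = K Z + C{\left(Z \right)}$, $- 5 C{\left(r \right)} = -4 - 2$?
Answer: $\frac{5}{1786} \approx 0.0027996$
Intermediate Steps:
$K = 4$ ($K = 4 - 0 = 4 + 0 = 4$)
$C{\left(r \right)} = \frac{6}{5}$ ($C{\left(r \right)} = - \frac{-4 - 2}{5} = \left(- \frac{1}{5}\right) \left(-6\right) = \frac{6}{5}$)
$c{\left(W,Z \right)} = \frac{6}{5} + 4 Z$ ($c{\left(W,Z \right)} = 4 Z + \frac{6}{5} = \frac{6}{5} + 4 Z$)
$\frac{1}{356 + c{\left(\left(-5 - 2\right)^{2},0 \right)}} = \frac{1}{356 + \left(\frac{6}{5} + 4 \cdot 0\right)} = \frac{1}{356 + \left(\frac{6}{5} + 0\right)} = \frac{1}{356 + \frac{6}{5}} = \frac{1}{\frac{1786}{5}} = \frac{5}{1786}$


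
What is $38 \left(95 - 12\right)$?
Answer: $3154$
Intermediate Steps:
$38 \left(95 - 12\right) = 38 \cdot 83 = 3154$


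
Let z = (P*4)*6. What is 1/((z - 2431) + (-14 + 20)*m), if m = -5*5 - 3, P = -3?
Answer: -1/2671 ≈ -0.00037439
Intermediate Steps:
m = -28 (m = -25 - 3 = -28)
z = -72 (z = -3*4*6 = -12*6 = -72)
1/((z - 2431) + (-14 + 20)*m) = 1/((-72 - 2431) + (-14 + 20)*(-28)) = 1/(-2503 + 6*(-28)) = 1/(-2503 - 168) = 1/(-2671) = -1/2671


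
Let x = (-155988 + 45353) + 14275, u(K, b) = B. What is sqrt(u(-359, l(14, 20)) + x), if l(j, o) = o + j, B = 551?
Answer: I*sqrt(95809) ≈ 309.53*I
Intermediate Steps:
l(j, o) = j + o
u(K, b) = 551
x = -96360 (x = -110635 + 14275 = -96360)
sqrt(u(-359, l(14, 20)) + x) = sqrt(551 - 96360) = sqrt(-95809) = I*sqrt(95809)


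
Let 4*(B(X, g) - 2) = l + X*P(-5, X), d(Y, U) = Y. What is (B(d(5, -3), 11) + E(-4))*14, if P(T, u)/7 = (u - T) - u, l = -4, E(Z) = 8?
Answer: 1477/2 ≈ 738.50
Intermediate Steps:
P(T, u) = -7*T (P(T, u) = 7*((u - T) - u) = 7*(-T) = -7*T)
B(X, g) = 1 + 35*X/4 (B(X, g) = 2 + (-4 + X*(-7*(-5)))/4 = 2 + (-4 + X*35)/4 = 2 + (-4 + 35*X)/4 = 2 + (-1 + 35*X/4) = 1 + 35*X/4)
(B(d(5, -3), 11) + E(-4))*14 = ((1 + (35/4)*5) + 8)*14 = ((1 + 175/4) + 8)*14 = (179/4 + 8)*14 = (211/4)*14 = 1477/2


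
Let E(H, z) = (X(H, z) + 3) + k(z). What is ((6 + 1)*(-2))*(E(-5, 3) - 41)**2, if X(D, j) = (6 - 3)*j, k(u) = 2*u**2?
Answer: -1694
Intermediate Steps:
X(D, j) = 3*j
E(H, z) = 3 + 2*z**2 + 3*z (E(H, z) = (3*z + 3) + 2*z**2 = (3 + 3*z) + 2*z**2 = 3 + 2*z**2 + 3*z)
((6 + 1)*(-2))*(E(-5, 3) - 41)**2 = ((6 + 1)*(-2))*((3 + 2*3**2 + 3*3) - 41)**2 = (7*(-2))*((3 + 2*9 + 9) - 41)**2 = -14*((3 + 18 + 9) - 41)**2 = -14*(30 - 41)**2 = -14*(-11)**2 = -14*121 = -1694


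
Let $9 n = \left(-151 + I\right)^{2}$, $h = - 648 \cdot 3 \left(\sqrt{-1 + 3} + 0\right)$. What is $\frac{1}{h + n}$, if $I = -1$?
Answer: $- \frac{3249}{1225394} - \frac{19683 \sqrt{2}}{9803152} \approx -0.0054909$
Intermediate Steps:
$h = - 1944 \sqrt{2}$ ($h = - 648 \cdot 3 \left(\sqrt{2} + 0\right) = - 648 \cdot 3 \sqrt{2} = - 1944 \sqrt{2} \approx -2749.2$)
$n = \frac{23104}{9}$ ($n = \frac{\left(-151 - 1\right)^{2}}{9} = \frac{\left(-152\right)^{2}}{9} = \frac{1}{9} \cdot 23104 = \frac{23104}{9} \approx 2567.1$)
$\frac{1}{h + n} = \frac{1}{- 1944 \sqrt{2} + \frac{23104}{9}} = \frac{1}{\frac{23104}{9} - 1944 \sqrt{2}}$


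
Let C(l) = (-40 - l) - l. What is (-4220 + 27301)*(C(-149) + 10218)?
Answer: 241796556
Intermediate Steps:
C(l) = -40 - 2*l
(-4220 + 27301)*(C(-149) + 10218) = (-4220 + 27301)*((-40 - 2*(-149)) + 10218) = 23081*((-40 + 298) + 10218) = 23081*(258 + 10218) = 23081*10476 = 241796556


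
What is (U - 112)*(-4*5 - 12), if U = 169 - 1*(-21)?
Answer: -2496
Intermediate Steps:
U = 190 (U = 169 + 21 = 190)
(U - 112)*(-4*5 - 12) = (190 - 112)*(-4*5 - 12) = 78*(-20 - 12) = 78*(-32) = -2496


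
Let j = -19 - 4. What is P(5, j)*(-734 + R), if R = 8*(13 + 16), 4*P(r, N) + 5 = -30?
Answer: 8785/2 ≈ 4392.5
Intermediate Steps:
j = -23
P(r, N) = -35/4 (P(r, N) = -5/4 + (¼)*(-30) = -5/4 - 15/2 = -35/4)
R = 232 (R = 8*29 = 232)
P(5, j)*(-734 + R) = -35*(-734 + 232)/4 = -35/4*(-502) = 8785/2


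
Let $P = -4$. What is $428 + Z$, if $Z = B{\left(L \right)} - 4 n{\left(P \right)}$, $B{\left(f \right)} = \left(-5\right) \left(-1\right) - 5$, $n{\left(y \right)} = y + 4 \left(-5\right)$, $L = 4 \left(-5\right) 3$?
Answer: $524$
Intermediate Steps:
$L = -60$ ($L = \left(-20\right) 3 = -60$)
$n{\left(y \right)} = -20 + y$ ($n{\left(y \right)} = y - 20 = -20 + y$)
$B{\left(f \right)} = 0$ ($B{\left(f \right)} = 5 - 5 = 0$)
$Z = 96$ ($Z = 0 - 4 \left(-20 - 4\right) = 0 - -96 = 0 + 96 = 96$)
$428 + Z = 428 + 96 = 524$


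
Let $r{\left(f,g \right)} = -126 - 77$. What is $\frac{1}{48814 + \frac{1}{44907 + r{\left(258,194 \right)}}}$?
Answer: $\frac{44704}{2182181057} \approx 2.0486 \cdot 10^{-5}$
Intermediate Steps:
$r{\left(f,g \right)} = -203$
$\frac{1}{48814 + \frac{1}{44907 + r{\left(258,194 \right)}}} = \frac{1}{48814 + \frac{1}{44907 - 203}} = \frac{1}{48814 + \frac{1}{44704}} = \frac{1}{\frac{2182181057}{44704}} = \frac{44704}{2182181057}$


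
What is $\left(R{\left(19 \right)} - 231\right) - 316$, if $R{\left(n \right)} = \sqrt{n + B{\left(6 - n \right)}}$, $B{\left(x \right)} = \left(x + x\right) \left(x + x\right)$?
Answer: $-547 + \sqrt{695} \approx -520.64$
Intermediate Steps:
$B{\left(x \right)} = 4 x^{2}$ ($B{\left(x \right)} = 2 x 2 x = 4 x^{2}$)
$R{\left(n \right)} = \sqrt{n + 4 \left(6 - n\right)^{2}}$
$\left(R{\left(19 \right)} - 231\right) - 316 = \left(\sqrt{19 + 4 \left(-6 + 19\right)^{2}} - 231\right) - 316 = \left(\sqrt{19 + 4 \cdot 13^{2}} - 231\right) - 316 = \left(\sqrt{19 + 4 \cdot 169} - 231\right) - 316 = \left(\sqrt{19 + 676} - 231\right) - 316 = \left(\sqrt{695} - 231\right) - 316 = \left(-231 + \sqrt{695}\right) - 316 = -547 + \sqrt{695}$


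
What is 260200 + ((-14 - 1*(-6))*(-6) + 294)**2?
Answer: 377164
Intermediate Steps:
260200 + ((-14 - 1*(-6))*(-6) + 294)**2 = 260200 + ((-14 + 6)*(-6) + 294)**2 = 260200 + (-8*(-6) + 294)**2 = 260200 + (48 + 294)**2 = 260200 + 342**2 = 260200 + 116964 = 377164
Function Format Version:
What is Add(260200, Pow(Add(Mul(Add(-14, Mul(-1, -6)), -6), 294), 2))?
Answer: 377164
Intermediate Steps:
Add(260200, Pow(Add(Mul(Add(-14, Mul(-1, -6)), -6), 294), 2)) = Add(260200, Pow(Add(Mul(Add(-14, 6), -6), 294), 2)) = Add(260200, Pow(Add(Mul(-8, -6), 294), 2)) = Add(260200, Pow(Add(48, 294), 2)) = Add(260200, Pow(342, 2)) = Add(260200, 116964) = 377164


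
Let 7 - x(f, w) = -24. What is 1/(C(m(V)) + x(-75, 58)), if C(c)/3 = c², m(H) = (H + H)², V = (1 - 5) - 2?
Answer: 1/62239 ≈ 1.6067e-5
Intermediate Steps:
V = -6 (V = -4 - 2 = -6)
x(f, w) = 31 (x(f, w) = 7 - 1*(-24) = 7 + 24 = 31)
m(H) = 4*H² (m(H) = (2*H)² = 4*H²)
C(c) = 3*c²
1/(C(m(V)) + x(-75, 58)) = 1/(3*(4*(-6)²)² + 31) = 1/(3*(4*36)² + 31) = 1/(3*144² + 31) = 1/(3*20736 + 31) = 1/(62208 + 31) = 1/62239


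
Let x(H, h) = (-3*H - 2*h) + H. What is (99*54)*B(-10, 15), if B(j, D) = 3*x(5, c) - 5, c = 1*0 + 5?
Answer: -347490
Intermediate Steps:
c = 5 (c = 0 + 5 = 5)
x(H, h) = -2*H - 2*h
B(j, D) = -65 (B(j, D) = 3*(-2*5 - 2*5) - 5 = 3*(-10 - 10) - 5 = 3*(-20) - 5 = -60 - 5 = -65)
(99*54)*B(-10, 15) = (99*54)*(-65) = 5346*(-65) = -347490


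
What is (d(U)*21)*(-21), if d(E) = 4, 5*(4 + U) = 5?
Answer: -1764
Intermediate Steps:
U = -3 (U = -4 + (⅕)*5 = -4 + 1 = -3)
(d(U)*21)*(-21) = (4*21)*(-21) = 84*(-21) = -1764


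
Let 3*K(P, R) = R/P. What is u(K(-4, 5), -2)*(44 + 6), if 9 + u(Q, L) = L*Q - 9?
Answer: -2575/3 ≈ -858.33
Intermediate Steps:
K(P, R) = R/(3*P) (K(P, R) = (R/P)/3 = R/(3*P))
u(Q, L) = -18 + L*Q (u(Q, L) = -9 + (L*Q - 9) = -9 + (-9 + L*Q) = -18 + L*Q)
u(K(-4, 5), -2)*(44 + 6) = (-18 - 2*5/(3*(-4)))*(44 + 6) = (-18 - 2*5*(-1)/(3*4))*50 = (-18 - 2*(-5/12))*50 = (-18 + 5/6)*50 = -103/6*50 = -2575/3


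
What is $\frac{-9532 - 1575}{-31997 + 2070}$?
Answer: $\frac{11107}{29927} \approx 0.37114$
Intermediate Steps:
$\frac{-9532 - 1575}{-31997 + 2070} = \frac{-9532 + \left(-13676 + 12101\right)}{-29927} = \left(-9532 - 1575\right) \left(- \frac{1}{29927}\right) = \left(-11107\right) \left(- \frac{1}{29927}\right) = \frac{11107}{29927}$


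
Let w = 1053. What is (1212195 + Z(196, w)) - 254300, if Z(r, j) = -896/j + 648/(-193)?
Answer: 194671187683/203229 ≈ 9.5789e+5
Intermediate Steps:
Z(r, j) = -648/193 - 896/j (Z(r, j) = -896/j + 648*(-1/193) = -896/j - 648/193 = -648/193 - 896/j)
(1212195 + Z(196, w)) - 254300 = (1212195 + (-648/193 - 896/1053)) - 254300 = (1212195 - 855272/203229) - 254300 = 246352322383/203229 - 254300 = 194671187683/203229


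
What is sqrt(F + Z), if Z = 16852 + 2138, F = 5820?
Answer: sqrt(24810) ≈ 157.51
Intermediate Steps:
Z = 18990
sqrt(F + Z) = sqrt(5820 + 18990) = sqrt(24810)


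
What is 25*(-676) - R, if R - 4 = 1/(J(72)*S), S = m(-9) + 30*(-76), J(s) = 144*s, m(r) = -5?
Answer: -400470635519/23690880 ≈ -16904.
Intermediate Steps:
S = -2285 (S = -5 + 30*(-76) = -5 - 2280 = -2285)
R = 94763519/23690880 (R = 4 + 1/((144*72)*(-2285)) = 4 - 1/2285/10368 = 4 + (1/10368)*(-1/2285) = 4 - 1/23690880 = 94763519/23690880 ≈ 4.0000)
25*(-676) - R = 25*(-676) - 1*94763519/23690880 = -16900 - 94763519/23690880 = -400470635519/23690880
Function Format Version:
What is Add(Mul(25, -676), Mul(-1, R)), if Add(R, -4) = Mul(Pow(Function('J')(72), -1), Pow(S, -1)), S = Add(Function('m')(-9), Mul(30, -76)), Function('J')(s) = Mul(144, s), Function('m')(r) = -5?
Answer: Rational(-400470635519, 23690880) ≈ -16904.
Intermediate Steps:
S = -2285 (S = Add(-5, Mul(30, -76)) = Add(-5, -2280) = -2285)
R = Rational(94763519, 23690880) (R = Add(4, Mul(Pow(Mul(144, 72), -1), Pow(-2285, -1))) = Add(4, Mul(Pow(10368, -1), Rational(-1, 2285))) = Add(4, Mul(Rational(1, 10368), Rational(-1, 2285))) = Add(4, Rational(-1, 23690880)) = Rational(94763519, 23690880) ≈ 4.0000)
Add(Mul(25, -676), Mul(-1, R)) = Add(Mul(25, -676), Mul(-1, Rational(94763519, 23690880))) = Add(-16900, Rational(-94763519, 23690880)) = Rational(-400470635519, 23690880)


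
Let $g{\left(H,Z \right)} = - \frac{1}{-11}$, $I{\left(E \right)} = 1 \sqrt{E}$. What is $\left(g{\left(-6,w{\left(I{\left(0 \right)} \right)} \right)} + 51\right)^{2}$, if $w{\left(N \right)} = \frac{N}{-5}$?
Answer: $\frac{315844}{121} \approx 2610.3$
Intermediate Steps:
$I{\left(E \right)} = \sqrt{E}$
$w{\left(N \right)} = - \frac{N}{5}$ ($w{\left(N \right)} = N \left(- \frac{1}{5}\right) = - \frac{N}{5}$)
$g{\left(H,Z \right)} = \frac{1}{11}$ ($g{\left(H,Z \right)} = \left(-1\right) \left(- \frac{1}{11}\right) = \frac{1}{11}$)
$\left(g{\left(-6,w{\left(I{\left(0 \right)} \right)} \right)} + 51\right)^{2} = \left(\frac{1}{11} + 51\right)^{2} = \left(\frac{562}{11}\right)^{2} = \frac{315844}{121}$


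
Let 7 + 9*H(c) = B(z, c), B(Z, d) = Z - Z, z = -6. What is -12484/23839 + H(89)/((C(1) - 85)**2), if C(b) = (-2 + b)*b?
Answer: -831151849/1586819196 ≈ -0.52378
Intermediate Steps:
C(b) = b*(-2 + b)
B(Z, d) = 0
H(c) = -7/9 (H(c) = -7/9 + (1/9)*0 = -7/9 + 0 = -7/9)
-12484/23839 + H(89)/((C(1) - 85)**2) = -12484/23839 - 7/(9*(1*(-2 + 1) - 85)**2) = -12484*1/23839 - 7/(9*(1*(-1) - 85)**2) = -12484/23839 - 7/(9*(-1 - 85)**2) = -12484/23839 - 7/(9*((-86)**2)) = -12484/23839 - 7/9/7396 = -12484/23839 - 7/9*1/7396 = -12484/23839 - 7/66564 = -831151849/1586819196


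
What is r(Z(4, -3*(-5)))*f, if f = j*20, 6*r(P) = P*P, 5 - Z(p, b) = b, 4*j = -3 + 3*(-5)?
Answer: -1500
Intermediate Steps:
j = -9/2 (j = (-3 + 3*(-5))/4 = (-3 - 15)/4 = (1/4)*(-18) = -9/2 ≈ -4.5000)
Z(p, b) = 5 - b
r(P) = P**2/6 (r(P) = (P*P)/6 = P**2/6)
f = -90 (f = -9/2*20 = -90)
r(Z(4, -3*(-5)))*f = ((5 - (-3)*(-5))**2/6)*(-90) = ((5 - 1*15)**2/6)*(-90) = ((5 - 15)**2/6)*(-90) = ((1/6)*(-10)**2)*(-90) = ((1/6)*100)*(-90) = (50/3)*(-90) = -1500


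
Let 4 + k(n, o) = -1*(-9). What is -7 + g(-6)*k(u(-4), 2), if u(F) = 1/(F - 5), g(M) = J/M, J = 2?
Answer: -26/3 ≈ -8.6667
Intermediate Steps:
g(M) = 2/M
u(F) = 1/(-5 + F)
k(n, o) = 5 (k(n, o) = -4 - 1*(-9) = -4 + 9 = 5)
-7 + g(-6)*k(u(-4), 2) = -7 + (2/(-6))*5 = -7 + (2*(-⅙))*5 = -7 - ⅓*5 = -7 - 5/3 = -26/3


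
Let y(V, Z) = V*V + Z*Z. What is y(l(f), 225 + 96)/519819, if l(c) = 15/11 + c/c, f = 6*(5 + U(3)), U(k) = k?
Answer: 12468637/62898099 ≈ 0.19824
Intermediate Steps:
f = 48 (f = 6*(5 + 3) = 6*8 = 48)
l(c) = 26/11 (l(c) = 15*(1/11) + 1 = 15/11 + 1 = 26/11)
y(V, Z) = V**2 + Z**2
y(l(f), 225 + 96)/519819 = ((26/11)**2 + (225 + 96)**2)/519819 = (676/121 + 321**2)*(1/519819) = (676/121 + 103041)*(1/519819) = (12468637/121)*(1/519819) = 12468637/62898099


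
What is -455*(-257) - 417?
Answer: 116518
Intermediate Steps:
-455*(-257) - 417 = 116935 - 417 = 116518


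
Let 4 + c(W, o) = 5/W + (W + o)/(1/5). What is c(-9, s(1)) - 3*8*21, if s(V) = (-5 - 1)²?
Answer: -3362/9 ≈ -373.56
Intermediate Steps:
s(V) = 36 (s(V) = (-6)² = 36)
c(W, o) = -4 + 5*W + 5*o + 5/W (c(W, o) = -4 + (5/W + (W + o)/(1/5)) = -4 + (5/W + (W + o)/(⅕)) = -4 + (5/W + (W + o)*5) = -4 + (5/W + (5*W + 5*o)) = -4 + (5*W + 5*o + 5/W) = -4 + 5*W + 5*o + 5/W)
c(-9, s(1)) - 3*8*21 = (-4 + 5*(-9) + 5*36 + 5/(-9)) - 3*8*21 = (-4 - 45 + 180 + 5*(-⅑)) - 24*21 = (-4 - 45 + 180 - 5/9) - 504 = 1174/9 - 504 = -3362/9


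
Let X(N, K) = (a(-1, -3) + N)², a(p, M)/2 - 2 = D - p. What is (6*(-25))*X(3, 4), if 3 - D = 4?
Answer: -7350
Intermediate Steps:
D = -1 (D = 3 - 1*4 = 3 - 4 = -1)
a(p, M) = 2 - 2*p (a(p, M) = 4 + 2*(-1 - p) = 4 + (-2 - 2*p) = 2 - 2*p)
X(N, K) = (4 + N)² (X(N, K) = ((2 - 2*(-1)) + N)² = ((2 + 2) + N)² = (4 + N)²)
(6*(-25))*X(3, 4) = (6*(-25))*(4 + 3)² = -150*7² = -150*49 = -7350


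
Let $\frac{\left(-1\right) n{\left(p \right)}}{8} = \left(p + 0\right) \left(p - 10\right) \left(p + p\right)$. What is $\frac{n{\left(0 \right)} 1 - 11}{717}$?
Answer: $- \frac{11}{717} \approx -0.015342$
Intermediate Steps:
$n{\left(p \right)} = - 16 p^{2} \left(-10 + p\right)$ ($n{\left(p \right)} = - 8 \left(p + 0\right) \left(p - 10\right) \left(p + p\right) = - 8 p \left(p - 10\right) 2 p = - 8 p \left(-10 + p\right) 2 p = - 8 \cdot 2 p^{2} \left(-10 + p\right) = - 16 p^{2} \left(-10 + p\right)$)
$\frac{n{\left(0 \right)} 1 - 11}{717} = \frac{16 \cdot 0^{2} \left(10 - 0\right) 1 - 11}{717} = \left(16 \cdot 0 \left(10 + 0\right) 1 - 11\right) \frac{1}{717} = \left(16 \cdot 0 \cdot 10 \cdot 1 - 11\right) \frac{1}{717} = \left(0 \cdot 1 - 11\right) \frac{1}{717} = \left(0 - 11\right) \frac{1}{717} = \left(-11\right) \frac{1}{717} = - \frac{11}{717}$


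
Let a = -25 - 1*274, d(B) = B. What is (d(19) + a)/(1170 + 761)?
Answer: -280/1931 ≈ -0.14500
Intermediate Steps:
a = -299 (a = -25 - 274 = -299)
(d(19) + a)/(1170 + 761) = (19 - 299)/(1170 + 761) = -280/1931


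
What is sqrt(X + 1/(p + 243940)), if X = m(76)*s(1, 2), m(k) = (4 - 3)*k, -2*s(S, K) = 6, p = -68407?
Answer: I*sqrt(7025097996759)/175533 ≈ 15.1*I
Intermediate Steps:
s(S, K) = -3 (s(S, K) = -1/2*6 = -3)
m(k) = k (m(k) = 1*k = k)
X = -228 (X = 76*(-3) = -228)
sqrt(X + 1/(p + 243940)) = sqrt(-228 + 1/(-68407 + 243940)) = sqrt(-228 + 1/175533) = sqrt(-40021523/175533) = I*sqrt(7025097996759)/175533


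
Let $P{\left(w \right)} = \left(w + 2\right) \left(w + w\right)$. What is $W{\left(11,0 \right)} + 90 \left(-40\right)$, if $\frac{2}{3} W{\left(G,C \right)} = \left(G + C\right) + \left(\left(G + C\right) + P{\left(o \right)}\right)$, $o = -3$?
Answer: $-3558$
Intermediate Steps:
$P{\left(w \right)} = 2 w \left(2 + w\right)$ ($P{\left(w \right)} = \left(2 + w\right) 2 w = 2 w \left(2 + w\right)$)
$W{\left(G,C \right)} = 9 + 3 C + 3 G$ ($W{\left(G,C \right)} = \frac{3 \left(\left(G + C\right) + \left(\left(G + C\right) + 2 \left(-3\right) \left(2 - 3\right)\right)\right)}{2} = \frac{3 \left(\left(C + G\right) + \left(\left(C + G\right) + 2 \left(-3\right) \left(-1\right)\right)\right)}{2} = \frac{3 \left(\left(C + G\right) + \left(\left(C + G\right) + 6\right)\right)}{2} = \frac{3 \left(\left(C + G\right) + \left(6 + C + G\right)\right)}{2} = \frac{3 \left(6 + 2 C + 2 G\right)}{2} = 9 + 3 C + 3 G$)
$W{\left(11,0 \right)} + 90 \left(-40\right) = \left(9 + 3 \cdot 0 + 3 \cdot 11\right) + 90 \left(-40\right) = \left(9 + 0 + 33\right) - 3600 = 42 - 3600 = -3558$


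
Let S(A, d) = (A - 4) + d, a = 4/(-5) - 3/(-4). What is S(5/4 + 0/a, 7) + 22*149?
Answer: 13129/4 ≈ 3282.3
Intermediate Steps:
a = -1/20 (a = 4*(-1/5) - 3*(-1/4) = -4/5 + 3/4 = -1/20 ≈ -0.050000)
S(A, d) = -4 + A + d (S(A, d) = (-4 + A) + d = -4 + A + d)
S(5/4 + 0/a, 7) + 22*149 = (-4 + (5/4 + 0/(-1/20)) + 7) + 22*149 = (-4 + (5*(1/4) + 0*(-20)) + 7) + 3278 = (-4 + (5/4 + 0) + 7) + 3278 = (-4 + 5/4 + 7) + 3278 = 17/4 + 3278 = 13129/4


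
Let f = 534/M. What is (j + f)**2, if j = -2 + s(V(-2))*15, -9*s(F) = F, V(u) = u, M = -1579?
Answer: 22221796/22439169 ≈ 0.99031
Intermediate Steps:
s(F) = -F/9
f = -534/1579 (f = 534/(-1579) = 534*(-1/1579) = -534/1579 ≈ -0.33819)
j = 4/3 (j = -2 - 1/9*(-2)*15 = -2 + (2/9)*15 = -2 + 10/3 = 4/3 ≈ 1.3333)
(j + f)**2 = (4/3 - 534/1579)**2 = (4714/4737)**2 = 22221796/22439169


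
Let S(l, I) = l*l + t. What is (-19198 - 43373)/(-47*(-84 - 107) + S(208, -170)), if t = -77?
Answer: -20857/17388 ≈ -1.1995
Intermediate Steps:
S(l, I) = -77 + l² (S(l, I) = l*l - 77 = l² - 77 = -77 + l²)
(-19198 - 43373)/(-47*(-84 - 107) + S(208, -170)) = (-19198 - 43373)/(-47*(-84 - 107) + (-77 + 208²)) = -62571/(-47*(-191) + (-77 + 43264)) = -62571/(8977 + 43187) = -62571/52164 = -62571*1/52164 = -20857/17388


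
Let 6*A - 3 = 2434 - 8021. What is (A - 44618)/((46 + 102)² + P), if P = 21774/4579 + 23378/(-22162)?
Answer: -364916012566/175514921283 ≈ -2.0791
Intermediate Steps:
P = 9881777/2670521 (P = 21774*(1/4579) + 23378*(-1/22162) = 1146/241 - 11689/11081 = 9881777/2670521 ≈ 3.7003)
A = -2792/3 (A = ½ + (2434 - 8021)/6 = ½ + (⅙)*(-5587) = ½ - 5587/6 = -2792/3 ≈ -930.67)
(A - 44618)/((46 + 102)² + P) = (-2792/3 - 44618)/((46 + 102)² + 9881777/2670521) = -136646/(3*(148² + 9881777/2670521)) = -136646/(3*(21904 + 9881777/2670521)) = -136646/(3*58504973761/2670521) = -136646/3*2670521/58504973761 = -364916012566/175514921283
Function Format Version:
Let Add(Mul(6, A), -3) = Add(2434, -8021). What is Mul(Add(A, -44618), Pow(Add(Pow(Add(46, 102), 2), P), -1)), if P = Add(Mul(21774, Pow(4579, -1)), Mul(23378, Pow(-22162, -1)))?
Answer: Rational(-364916012566, 175514921283) ≈ -2.0791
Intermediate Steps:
P = Rational(9881777, 2670521) (P = Add(Mul(21774, Rational(1, 4579)), Mul(23378, Rational(-1, 22162))) = Add(Rational(1146, 241), Rational(-11689, 11081)) = Rational(9881777, 2670521) ≈ 3.7003)
A = Rational(-2792, 3) (A = Add(Rational(1, 2), Mul(Rational(1, 6), Add(2434, -8021))) = Add(Rational(1, 2), Mul(Rational(1, 6), -5587)) = Add(Rational(1, 2), Rational(-5587, 6)) = Rational(-2792, 3) ≈ -930.67)
Mul(Add(A, -44618), Pow(Add(Pow(Add(46, 102), 2), P), -1)) = Mul(Add(Rational(-2792, 3), -44618), Pow(Add(Pow(Add(46, 102), 2), Rational(9881777, 2670521)), -1)) = Mul(Rational(-136646, 3), Pow(Add(Pow(148, 2), Rational(9881777, 2670521)), -1)) = Mul(Rational(-136646, 3), Pow(Add(21904, Rational(9881777, 2670521)), -1)) = Mul(Rational(-136646, 3), Pow(Rational(58504973761, 2670521), -1)) = Mul(Rational(-136646, 3), Rational(2670521, 58504973761)) = Rational(-364916012566, 175514921283)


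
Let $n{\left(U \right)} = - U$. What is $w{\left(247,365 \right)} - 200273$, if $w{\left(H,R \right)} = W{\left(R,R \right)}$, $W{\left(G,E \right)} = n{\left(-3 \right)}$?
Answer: $-200270$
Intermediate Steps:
$W{\left(G,E \right)} = 3$ ($W{\left(G,E \right)} = \left(-1\right) \left(-3\right) = 3$)
$w{\left(H,R \right)} = 3$
$w{\left(247,365 \right)} - 200273 = 3 - 200273 = -200270$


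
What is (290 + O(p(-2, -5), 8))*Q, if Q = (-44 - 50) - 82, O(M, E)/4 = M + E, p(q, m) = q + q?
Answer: -53856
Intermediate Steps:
p(q, m) = 2*q
O(M, E) = 4*E + 4*M (O(M, E) = 4*(M + E) = 4*(E + M) = 4*E + 4*M)
Q = -176 (Q = -94 - 82 = -176)
(290 + O(p(-2, -5), 8))*Q = (290 + (4*8 + 4*(2*(-2))))*(-176) = (290 + (32 + 4*(-4)))*(-176) = (290 + (32 - 16))*(-176) = (290 + 16)*(-176) = 306*(-176) = -53856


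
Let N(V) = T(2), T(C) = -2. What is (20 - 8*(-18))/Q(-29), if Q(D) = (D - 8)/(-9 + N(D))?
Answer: 1804/37 ≈ 48.757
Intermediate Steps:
N(V) = -2
Q(D) = 8/11 - D/11 (Q(D) = (D - 8)/(-9 - 2) = (-8 + D)/(-11) = (-8 + D)*(-1/11) = 8/11 - D/11)
(20 - 8*(-18))/Q(-29) = (20 - 8*(-18))/(8/11 - 1/11*(-29)) = (20 + 144)/(8/11 + 29/11) = 164/(37/11) = 164*(11/37) = 1804/37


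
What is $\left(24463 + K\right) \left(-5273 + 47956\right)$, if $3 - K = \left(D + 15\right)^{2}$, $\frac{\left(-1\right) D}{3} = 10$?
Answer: $1034678603$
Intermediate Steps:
$D = -30$ ($D = \left(-3\right) 10 = -30$)
$K = -222$ ($K = 3 - \left(-30 + 15\right)^{2} = 3 - \left(-15\right)^{2} = 3 - 225 = -222$)
$\left(24463 + K\right) \left(-5273 + 47956\right) = \left(24463 - 222\right) \left(-5273 + 47956\right) = 24241 \cdot 42683 = 1034678603$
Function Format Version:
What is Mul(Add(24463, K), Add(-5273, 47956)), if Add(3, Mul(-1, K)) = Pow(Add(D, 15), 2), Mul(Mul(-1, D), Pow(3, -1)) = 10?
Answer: 1034678603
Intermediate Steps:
D = -30 (D = Mul(-3, 10) = -30)
K = -222 (K = Add(3, Mul(-1, Pow(Add(-30, 15), 2))) = Add(3, Mul(-1, Pow(-15, 2))) = Add(3, Mul(-1, 225)) = Add(3, -225) = -222)
Mul(Add(24463, K), Add(-5273, 47956)) = Mul(Add(24463, -222), Add(-5273, 47956)) = Mul(24241, 42683) = 1034678603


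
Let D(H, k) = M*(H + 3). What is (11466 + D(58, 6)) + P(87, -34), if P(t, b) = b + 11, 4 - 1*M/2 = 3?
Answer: 11565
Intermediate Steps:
M = 2 (M = 8 - 2*3 = 8 - 6 = 2)
P(t, b) = 11 + b
D(H, k) = 6 + 2*H (D(H, k) = 2*(H + 3) = 2*(3 + H) = 6 + 2*H)
(11466 + D(58, 6)) + P(87, -34) = (11466 + (6 + 2*58)) + (11 - 34) = (11466 + (6 + 116)) - 23 = (11466 + 122) - 23 = 11588 - 23 = 11565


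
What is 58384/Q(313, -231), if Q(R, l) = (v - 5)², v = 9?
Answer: 3649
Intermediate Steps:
Q(R, l) = 16 (Q(R, l) = (9 - 5)² = 4² = 16)
58384/Q(313, -231) = 58384/16 = 58384*(1/16) = 3649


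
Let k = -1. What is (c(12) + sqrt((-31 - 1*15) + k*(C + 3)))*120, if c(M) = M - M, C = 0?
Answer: 840*I ≈ 840.0*I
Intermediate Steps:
c(M) = 0
(c(12) + sqrt((-31 - 1*15) + k*(C + 3)))*120 = (0 + sqrt((-31 - 1*15) - (0 + 3)))*120 = (0 + sqrt((-31 - 15) - 1*3))*120 = (0 + sqrt(-46 - 3))*120 = (0 + sqrt(-49))*120 = (0 + 7*I)*120 = (7*I)*120 = 840*I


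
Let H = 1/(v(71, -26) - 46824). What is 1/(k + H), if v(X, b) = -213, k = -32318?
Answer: -47037/1520141767 ≈ -3.0942e-5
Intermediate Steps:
H = -1/47037 (H = 1/(-213 - 46824) = 1/(-47037) = -1/47037 ≈ -2.1260e-5)
1/(k + H) = 1/(-32318 - 1/47037) = 1/(-1520141767/47037) = -47037/1520141767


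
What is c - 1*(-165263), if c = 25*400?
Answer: 175263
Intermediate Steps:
c = 10000
c - 1*(-165263) = 10000 - 1*(-165263) = 10000 + 165263 = 175263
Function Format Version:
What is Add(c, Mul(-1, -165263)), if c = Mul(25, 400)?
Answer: 175263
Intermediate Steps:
c = 10000
Add(c, Mul(-1, -165263)) = Add(10000, Mul(-1, -165263)) = Add(10000, 165263) = 175263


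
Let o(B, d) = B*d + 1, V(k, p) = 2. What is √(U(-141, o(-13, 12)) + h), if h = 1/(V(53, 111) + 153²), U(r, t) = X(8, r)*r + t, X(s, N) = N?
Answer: √10811325915057/23411 ≈ 140.45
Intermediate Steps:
o(B, d) = 1 + B*d
U(r, t) = t + r² (U(r, t) = r*r + t = r² + t = t + r²)
h = 1/23411 (h = 1/(2 + 153²) = 1/(2 + 23409) = 1/23411 ≈ 4.2715e-5)
√(U(-141, o(-13, 12)) + h) = √(((1 - 13*12) + (-141)²) + 1/23411) = √(((1 - 156) + 19881) + 1/23411) = √((-155 + 19881) + 1/23411) = √(19726 + 1/23411) = √(461805387/23411) = √10811325915057/23411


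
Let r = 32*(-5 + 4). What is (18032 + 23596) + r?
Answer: 41596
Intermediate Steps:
r = -32 (r = 32*(-1) = -32)
(18032 + 23596) + r = (18032 + 23596) - 32 = 41628 - 32 = 41596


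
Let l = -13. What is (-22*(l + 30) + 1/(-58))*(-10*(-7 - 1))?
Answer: -867720/29 ≈ -29921.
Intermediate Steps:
(-22*(l + 30) + 1/(-58))*(-10*(-7 - 1)) = (-22*(-13 + 30) + 1/(-58))*(-10*(-7 - 1)) = (-22*17 - 1/58)*(-10*(-8)) = (-374 - 1/58)*80 = -21693/58*80 = -867720/29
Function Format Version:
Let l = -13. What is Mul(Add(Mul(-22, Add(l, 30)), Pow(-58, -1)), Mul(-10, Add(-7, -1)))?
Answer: Rational(-867720, 29) ≈ -29921.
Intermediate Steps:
Mul(Add(Mul(-22, Add(l, 30)), Pow(-58, -1)), Mul(-10, Add(-7, -1))) = Mul(Add(Mul(-22, Add(-13, 30)), Pow(-58, -1)), Mul(-10, Add(-7, -1))) = Mul(Add(Mul(-22, 17), Rational(-1, 58)), Mul(-10, -8)) = Mul(Add(-374, Rational(-1, 58)), 80) = Mul(Rational(-21693, 58), 80) = Rational(-867720, 29)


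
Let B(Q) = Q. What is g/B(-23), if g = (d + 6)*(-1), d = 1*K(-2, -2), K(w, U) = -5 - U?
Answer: 3/23 ≈ 0.13043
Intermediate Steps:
d = -3 (d = 1*(-5 - 1*(-2)) = 1*(-5 + 2) = 1*(-3) = -3)
g = -3 (g = (-3 + 6)*(-1) = 3*(-1) = -3)
g/B(-23) = -3/(-23) = -1/23*(-3) = 3/23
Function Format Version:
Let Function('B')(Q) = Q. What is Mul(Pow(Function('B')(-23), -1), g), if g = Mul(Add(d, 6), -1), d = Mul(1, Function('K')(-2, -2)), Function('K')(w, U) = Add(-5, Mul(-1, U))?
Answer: Rational(3, 23) ≈ 0.13043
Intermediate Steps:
d = -3 (d = Mul(1, Add(-5, Mul(-1, -2))) = Mul(1, Add(-5, 2)) = Mul(1, -3) = -3)
g = -3 (g = Mul(Add(-3, 6), -1) = Mul(3, -1) = -3)
Mul(Pow(Function('B')(-23), -1), g) = Mul(Pow(-23, -1), -3) = Mul(Rational(-1, 23), -3) = Rational(3, 23)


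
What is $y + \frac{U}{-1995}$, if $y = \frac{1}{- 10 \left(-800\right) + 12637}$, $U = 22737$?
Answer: $- \frac{156407158}{13723605} \approx -11.397$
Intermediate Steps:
$y = \frac{1}{20637}$ ($y = \frac{1}{\left(-1\right) \left(-8000\right) + 12637} = \frac{1}{8000 + 12637} = \frac{1}{20637} \approx 4.8457 \cdot 10^{-5}$)
$y + \frac{U}{-1995} = \frac{1}{20637} + \frac{22737}{-1995} = \frac{1}{20637} + 22737 \left(- \frac{1}{1995}\right) = \frac{1}{20637} - \frac{7579}{665} = - \frac{156407158}{13723605}$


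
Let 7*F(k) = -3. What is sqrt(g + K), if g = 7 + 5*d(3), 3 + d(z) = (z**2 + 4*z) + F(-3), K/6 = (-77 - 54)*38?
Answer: 2*I*sqrt(364721)/7 ≈ 172.55*I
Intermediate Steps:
F(k) = -3/7 (F(k) = (1/7)*(-3) = -3/7)
K = -29868 (K = 6*((-77 - 54)*38) = 6*(-131*38) = 6*(-4978) = -29868)
d(z) = -24/7 + z**2 + 4*z (d(z) = -3 + ((z**2 + 4*z) - 3/7) = -3 + (-3/7 + z**2 + 4*z) = -24/7 + z**2 + 4*z)
g = 664/7 (g = 7 + 5*(-24/7 + 3**2 + 4*3) = 7 + 5*(-24/7 + 9 + 12) = 7 + 5*(123/7) = 7 + 615/7 = 664/7 ≈ 94.857)
sqrt(g + K) = sqrt(664/7 - 29868) = sqrt(-208412/7) = 2*I*sqrt(364721)/7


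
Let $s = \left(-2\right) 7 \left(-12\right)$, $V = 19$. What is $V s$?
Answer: $3192$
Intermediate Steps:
$s = 168$ ($s = \left(-14\right) \left(-12\right) = 168$)
$V s = 19 \cdot 168 = 3192$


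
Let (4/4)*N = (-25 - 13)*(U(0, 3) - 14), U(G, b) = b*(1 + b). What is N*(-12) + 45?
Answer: -867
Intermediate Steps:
N = 76 (N = (-25 - 13)*(3*(1 + 3) - 14) = -38*(3*4 - 14) = -38*(12 - 14) = -38*(-2) = 76)
N*(-12) + 45 = 76*(-12) + 45 = -912 + 45 = -867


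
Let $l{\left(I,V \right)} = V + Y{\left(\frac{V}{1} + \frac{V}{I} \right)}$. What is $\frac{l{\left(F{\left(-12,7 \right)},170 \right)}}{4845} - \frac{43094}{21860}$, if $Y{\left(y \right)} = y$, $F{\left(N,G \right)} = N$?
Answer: $- \frac{1779421}{934515} \approx -1.9041$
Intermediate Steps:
$l{\left(I,V \right)} = 2 V + \frac{V}{I}$ ($l{\left(I,V \right)} = V + \left(\frac{V}{1} + \frac{V}{I}\right) = V + \left(V 1 + \frac{V}{I}\right) = V + \left(V + \frac{V}{I}\right) = 2 V + \frac{V}{I}$)
$\frac{l{\left(F{\left(-12,7 \right)},170 \right)}}{4845} - \frac{43094}{21860} = \frac{2 \cdot 170 + \frac{170}{-12}}{4845} - \frac{43094}{21860} = \left(340 + 170 \left(- \frac{1}{12}\right)\right) \frac{1}{4845} - \frac{21547}{10930} = \left(340 - \frac{85}{6}\right) \frac{1}{4845} - \frac{21547}{10930} = \frac{1955}{6} \cdot \frac{1}{4845} - \frac{21547}{10930} = \frac{23}{342} - \frac{21547}{10930} = - \frac{1779421}{934515}$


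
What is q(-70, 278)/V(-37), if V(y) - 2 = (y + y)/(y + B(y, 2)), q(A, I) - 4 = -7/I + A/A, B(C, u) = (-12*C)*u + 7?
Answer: 593307/228238 ≈ 2.5995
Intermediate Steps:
B(C, u) = 7 - 12*C*u (B(C, u) = -12*C*u + 7 = 7 - 12*C*u)
q(A, I) = 5 - 7/I (q(A, I) = 4 + (-7/I + A/A) = 4 + (-7/I + 1) = 4 + (1 - 7/I) = 5 - 7/I)
V(y) = 2 + 2*y/(7 - 23*y) (V(y) = 2 + (y + y)/(y + (7 - 12*y*2)) = 2 + (2*y)/(y + (7 - 24*y)) = 2 + (2*y)/(7 - 23*y) = 2 + 2*y/(7 - 23*y))
q(-70, 278)/V(-37) = (5 - 7/278)/((2*(7 - 22*(-37))/(7 - 23*(-37)))) = (5 - 7*1/278)/((2*(7 + 814)/(7 + 851))) = (5 - 7/278)/((2*821/858)) = 1383/(278*((2*(1/858)*821))) = 1383/(278*(821/429)) = (1383/278)*(429/821) = 593307/228238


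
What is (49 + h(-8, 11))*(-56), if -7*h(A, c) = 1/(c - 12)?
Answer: -2752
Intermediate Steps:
h(A, c) = -1/(7*(-12 + c)) (h(A, c) = -1/(7*(c - 12)) = -1/(7*(-12 + c)))
(49 + h(-8, 11))*(-56) = (49 - 1/(-84 + 7*11))*(-56) = (49 - 1/(-84 + 77))*(-56) = (49 - 1/(-7))*(-56) = (49 - 1*(-⅐))*(-56) = (49 + ⅐)*(-56) = (344/7)*(-56) = -2752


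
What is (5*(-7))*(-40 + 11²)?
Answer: -2835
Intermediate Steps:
(5*(-7))*(-40 + 11²) = -35*(-40 + 121) = -35*81 = -2835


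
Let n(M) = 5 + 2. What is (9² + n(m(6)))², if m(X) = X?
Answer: 7744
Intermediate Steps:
n(M) = 7
(9² + n(m(6)))² = (9² + 7)² = (81 + 7)² = 88² = 7744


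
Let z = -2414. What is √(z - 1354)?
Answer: 2*I*√942 ≈ 61.384*I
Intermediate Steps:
√(z - 1354) = √(-2414 - 1354) = √(-3768) = 2*I*√942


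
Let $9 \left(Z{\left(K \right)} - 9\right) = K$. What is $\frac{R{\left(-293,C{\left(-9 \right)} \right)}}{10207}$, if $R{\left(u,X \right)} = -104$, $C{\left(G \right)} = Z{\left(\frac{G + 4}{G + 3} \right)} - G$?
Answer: $- \frac{104}{10207} \approx -0.010189$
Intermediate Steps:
$Z{\left(K \right)} = 9 + \frac{K}{9}$
$C{\left(G \right)} = 9 - G + \frac{4 + G}{9 \left(3 + G\right)}$ ($C{\left(G \right)} = \left(9 + \frac{\left(G + 4\right) \frac{1}{G + 3}}{9}\right) - G = \left(9 + \frac{\left(4 + G\right) \frac{1}{3 + G}}{9}\right) - G = \left(9 + \frac{\frac{1}{3 + G} \left(4 + G\right)}{9}\right) - G = \left(9 + \frac{4 + G}{9 \left(3 + G\right)}\right) - G = 9 - G + \frac{4 + G}{9 \left(3 + G\right)}$)
$\frac{R{\left(-293,C{\left(-9 \right)} \right)}}{10207} = - \frac{104}{10207}$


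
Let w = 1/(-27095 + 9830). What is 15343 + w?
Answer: 264896894/17265 ≈ 15343.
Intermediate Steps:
w = -1/17265 (w = 1/(-17265) = -1/17265 ≈ -5.7921e-5)
15343 + w = 15343 - 1/17265 = 264896894/17265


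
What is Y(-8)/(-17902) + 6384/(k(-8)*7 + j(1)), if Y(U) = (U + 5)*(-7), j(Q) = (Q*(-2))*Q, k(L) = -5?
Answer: -114287145/662374 ≈ -172.54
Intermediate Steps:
j(Q) = -2*Q² (j(Q) = (-2*Q)*Q = -2*Q²)
Y(U) = -35 - 7*U (Y(U) = (5 + U)*(-7) = -35 - 7*U)
Y(-8)/(-17902) + 6384/(k(-8)*7 + j(1)) = (-35 - 7*(-8))/(-17902) + 6384/(-5*7 - 2*1²) = (-35 + 56)*(-1/17902) + 6384/(-35 - 2*1) = 21*(-1/17902) + 6384/(-35 - 2) = -21/17902 + 6384/(-37) = -21/17902 + 6384*(-1/37) = -21/17902 - 6384/37 = -114287145/662374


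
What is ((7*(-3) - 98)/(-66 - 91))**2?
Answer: 14161/24649 ≈ 0.57451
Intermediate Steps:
((7*(-3) - 98)/(-66 - 91))**2 = ((-21 - 98)/(-157))**2 = (-119*(-1/157))**2 = (119/157)**2 = 14161/24649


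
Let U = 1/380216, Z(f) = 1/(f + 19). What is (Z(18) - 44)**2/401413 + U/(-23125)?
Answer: 629050485062719/130588606431095000 ≈ 0.0048170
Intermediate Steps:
Z(f) = 1/(19 + f)
U = 1/380216 ≈ 2.6301e-6
(Z(18) - 44)**2/401413 + U/(-23125) = (1/(19 + 18) - 44)**2/401413 + (1/380216)/(-23125) = (1/37 - 44)**2*(1/401413) + (1/380216)*(-1/23125) = (1/37 - 44)**2*(1/401413) - 1/8792495000 = (-1627/37)**2*(1/401413) - 1/8792495000 = (2647129/1369)*(1/401413) - 1/8792495000 = 2647129/549534397 - 1/8792495000 = 629050485062719/130588606431095000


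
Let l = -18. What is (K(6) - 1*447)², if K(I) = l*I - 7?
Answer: 315844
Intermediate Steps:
K(I) = -7 - 18*I (K(I) = -18*I - 7 = -7 - 18*I)
(K(6) - 1*447)² = ((-7 - 18*6) - 1*447)² = ((-7 - 108) - 447)² = (-115 - 447)² = (-562)² = 315844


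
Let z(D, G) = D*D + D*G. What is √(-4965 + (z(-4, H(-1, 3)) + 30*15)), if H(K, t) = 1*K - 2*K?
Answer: I*√4503 ≈ 67.104*I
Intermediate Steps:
H(K, t) = -K (H(K, t) = K - 2*K = -K)
z(D, G) = D² + D*G
√(-4965 + (z(-4, H(-1, 3)) + 30*15)) = √(-4965 + (-4*(-4 - 1*(-1)) + 30*15)) = √(-4965 + (-4*(-4 + 1) + 450)) = √(-4965 + (-4*(-3) + 450)) = √(-4965 + (12 + 450)) = √(-4965 + 462) = √(-4503) = I*√4503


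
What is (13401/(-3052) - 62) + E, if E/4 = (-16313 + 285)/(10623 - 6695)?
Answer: -123947603/1498532 ≈ -82.713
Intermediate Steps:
E = -8014/491 (E = 4*((-16313 + 285)/(10623 - 6695)) = 4*(-16028/3928) = 4*(-16028*1/3928) = 4*(-4007/982) = -8014/491 ≈ -16.322)
(13401/(-3052) - 62) + E = (13401/(-3052) - 62) - 8014/491 = (13401*(-1/3052) - 62) - 8014/491 = (-13401/3052 - 62) - 8014/491 = -202625/3052 - 8014/491 = -123947603/1498532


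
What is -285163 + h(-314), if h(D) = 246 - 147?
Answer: -285064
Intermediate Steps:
h(D) = 99
-285163 + h(-314) = -285163 + 99 = -285064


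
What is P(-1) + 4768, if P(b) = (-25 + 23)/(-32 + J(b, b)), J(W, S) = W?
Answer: 157346/33 ≈ 4768.1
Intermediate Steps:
P(b) = -2/(-32 + b) (P(b) = (-25 + 23)/(-32 + b) = -2/(-32 + b))
P(-1) + 4768 = -2/(-32 - 1) + 4768 = -2/(-33) + 4768 = -2*(-1/33) + 4768 = 2/33 + 4768 = 157346/33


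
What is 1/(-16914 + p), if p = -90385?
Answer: -1/107299 ≈ -9.3197e-6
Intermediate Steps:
1/(-16914 + p) = 1/(-16914 - 90385) = 1/(-107299) = -1/107299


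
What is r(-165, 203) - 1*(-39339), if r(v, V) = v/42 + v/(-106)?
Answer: 14593889/371 ≈ 39337.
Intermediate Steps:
r(v, V) = 16*v/1113 (r(v, V) = v*(1/42) + v*(-1/106) = v/42 - v/106 = 16*v/1113)
r(-165, 203) - 1*(-39339) = (16/1113)*(-165) - 1*(-39339) = -880/371 + 39339 = 14593889/371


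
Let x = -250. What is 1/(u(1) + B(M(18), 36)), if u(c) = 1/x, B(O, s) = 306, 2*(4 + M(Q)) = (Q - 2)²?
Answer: 250/76499 ≈ 0.0032680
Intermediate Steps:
M(Q) = -4 + (-2 + Q)²/2 (M(Q) = -4 + (Q - 2)²/2 = -4 + (-2 + Q)²/2)
u(c) = -1/250 (u(c) = 1/(-250) = -1/250)
1/(u(1) + B(M(18), 36)) = 1/(-1/250 + 306) = 1/(76499/250) = 250/76499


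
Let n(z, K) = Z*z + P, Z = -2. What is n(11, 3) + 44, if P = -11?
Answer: 11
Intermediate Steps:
n(z, K) = -11 - 2*z (n(z, K) = -2*z - 11 = -11 - 2*z)
n(11, 3) + 44 = (-11 - 2*11) + 44 = (-11 - 22) + 44 = -33 + 44 = 11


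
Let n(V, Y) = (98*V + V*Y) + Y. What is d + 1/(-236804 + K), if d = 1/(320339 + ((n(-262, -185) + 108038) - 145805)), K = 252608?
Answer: 35665/535897836 ≈ 6.6552e-5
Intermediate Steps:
n(V, Y) = Y + 98*V + V*Y
d = 1/305181 (d = 1/(320339 + (((-185 + 98*(-262) - 262*(-185)) + 108038) - 145805)) = 1/(320339 + (((-185 - 25676 + 48470) + 108038) - 145805)) = 1/(320339 + ((22609 + 108038) - 145805)) = 1/(320339 + (130647 - 145805)) = 1/(320339 - 15158) = 1/305181 ≈ 3.2767e-6)
d + 1/(-236804 + K) = 1/305181 + 1/(-236804 + 252608) = 1/305181 + 1/15804 = 35665/535897836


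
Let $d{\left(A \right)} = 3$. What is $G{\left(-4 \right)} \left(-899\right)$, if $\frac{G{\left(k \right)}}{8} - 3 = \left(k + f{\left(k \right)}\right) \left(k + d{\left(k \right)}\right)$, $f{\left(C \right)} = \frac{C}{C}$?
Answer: $-43152$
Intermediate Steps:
$f{\left(C \right)} = 1$
$G{\left(k \right)} = 24 + 8 \left(1 + k\right) \left(3 + k\right)$ ($G{\left(k \right)} = 24 + 8 \left(k + 1\right) \left(k + 3\right) = 24 + 8 \left(1 + k\right) \left(3 + k\right)$)
$G{\left(-4 \right)} \left(-899\right) = \left(48 + 8 \left(-4\right)^{2} + 32 \left(-4\right)\right) \left(-899\right) = \left(48 + 8 \cdot 16 - 128\right) \left(-899\right) = \left(48 + 128 - 128\right) \left(-899\right) = 48 \left(-899\right) = -43152$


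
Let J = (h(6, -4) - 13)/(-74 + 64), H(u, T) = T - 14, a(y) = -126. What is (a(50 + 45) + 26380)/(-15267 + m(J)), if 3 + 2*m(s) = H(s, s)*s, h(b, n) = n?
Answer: -5250800/3055791 ≈ -1.7183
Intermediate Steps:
H(u, T) = -14 + T
J = 17/10 (J = (-4 - 13)/(-74 + 64) = -17/(-10) = -17*(-⅒) = 17/10 ≈ 1.7000)
m(s) = -3/2 + s*(-14 + s)/2 (m(s) = -3/2 + ((-14 + s)*s)/2 = -3/2 + (s*(-14 + s))/2 = -3/2 + s*(-14 + s)/2)
(a(50 + 45) + 26380)/(-15267 + m(J)) = (-126 + 26380)/(-15267 + (-3/2 + (½)*(17/10)*(-14 + 17/10))) = 26254/(-15267 + (-3/2 + (½)*(17/10)*(-123/10))) = 26254/(-15267 + (-3/2 - 2091/200)) = 26254/(-15267 - 2391/200) = 26254/(-3055791/200) = 26254*(-200/3055791) = -5250800/3055791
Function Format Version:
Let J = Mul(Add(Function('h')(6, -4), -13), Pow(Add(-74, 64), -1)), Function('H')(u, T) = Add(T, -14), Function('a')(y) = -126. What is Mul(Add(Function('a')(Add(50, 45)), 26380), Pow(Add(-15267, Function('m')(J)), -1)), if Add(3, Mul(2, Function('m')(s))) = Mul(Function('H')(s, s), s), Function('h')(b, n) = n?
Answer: Rational(-5250800, 3055791) ≈ -1.7183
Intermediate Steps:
Function('H')(u, T) = Add(-14, T)
J = Rational(17, 10) (J = Mul(Add(-4, -13), Pow(Add(-74, 64), -1)) = Mul(-17, Pow(-10, -1)) = Mul(-17, Rational(-1, 10)) = Rational(17, 10) ≈ 1.7000)
Function('m')(s) = Add(Rational(-3, 2), Mul(Rational(1, 2), s, Add(-14, s))) (Function('m')(s) = Add(Rational(-3, 2), Mul(Rational(1, 2), Mul(Add(-14, s), s))) = Add(Rational(-3, 2), Mul(Rational(1, 2), Mul(s, Add(-14, s)))) = Add(Rational(-3, 2), Mul(Rational(1, 2), s, Add(-14, s))))
Mul(Add(Function('a')(Add(50, 45)), 26380), Pow(Add(-15267, Function('m')(J)), -1)) = Mul(Add(-126, 26380), Pow(Add(-15267, Add(Rational(-3, 2), Mul(Rational(1, 2), Rational(17, 10), Add(-14, Rational(17, 10))))), -1)) = Mul(26254, Pow(Add(-15267, Add(Rational(-3, 2), Mul(Rational(1, 2), Rational(17, 10), Rational(-123, 10)))), -1)) = Mul(26254, Pow(Add(-15267, Add(Rational(-3, 2), Rational(-2091, 200))), -1)) = Mul(26254, Pow(Add(-15267, Rational(-2391, 200)), -1)) = Mul(26254, Pow(Rational(-3055791, 200), -1)) = Mul(26254, Rational(-200, 3055791)) = Rational(-5250800, 3055791)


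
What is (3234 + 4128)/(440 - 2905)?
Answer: -7362/2465 ≈ -2.9866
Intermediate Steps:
(3234 + 4128)/(440 - 2905) = 7362/(-2465) = 7362*(-1/2465) = -7362/2465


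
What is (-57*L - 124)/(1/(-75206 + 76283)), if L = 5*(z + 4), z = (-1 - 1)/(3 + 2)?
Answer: -1238550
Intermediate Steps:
z = -⅖ (z = -2/5 = -2*⅕ = -⅖ ≈ -0.40000)
L = 18 (L = 5*(-⅖ + 4) = 5*(18/5) = 18)
(-57*L - 124)/(1/(-75206 + 76283)) = (-57*18 - 124)/(1/(-75206 + 76283)) = (-1026 - 124)/(1/1077) = -1150/1/1077 = -1150*1077 = -1238550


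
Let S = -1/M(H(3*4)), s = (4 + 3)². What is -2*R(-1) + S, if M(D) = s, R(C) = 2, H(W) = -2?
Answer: -197/49 ≈ -4.0204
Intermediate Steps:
s = 49 (s = 7² = 49)
M(D) = 49
S = -1/49 ≈ -0.020408
-2*R(-1) + S = -2*2 - 1/49 = -4 - 1/49 = -197/49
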